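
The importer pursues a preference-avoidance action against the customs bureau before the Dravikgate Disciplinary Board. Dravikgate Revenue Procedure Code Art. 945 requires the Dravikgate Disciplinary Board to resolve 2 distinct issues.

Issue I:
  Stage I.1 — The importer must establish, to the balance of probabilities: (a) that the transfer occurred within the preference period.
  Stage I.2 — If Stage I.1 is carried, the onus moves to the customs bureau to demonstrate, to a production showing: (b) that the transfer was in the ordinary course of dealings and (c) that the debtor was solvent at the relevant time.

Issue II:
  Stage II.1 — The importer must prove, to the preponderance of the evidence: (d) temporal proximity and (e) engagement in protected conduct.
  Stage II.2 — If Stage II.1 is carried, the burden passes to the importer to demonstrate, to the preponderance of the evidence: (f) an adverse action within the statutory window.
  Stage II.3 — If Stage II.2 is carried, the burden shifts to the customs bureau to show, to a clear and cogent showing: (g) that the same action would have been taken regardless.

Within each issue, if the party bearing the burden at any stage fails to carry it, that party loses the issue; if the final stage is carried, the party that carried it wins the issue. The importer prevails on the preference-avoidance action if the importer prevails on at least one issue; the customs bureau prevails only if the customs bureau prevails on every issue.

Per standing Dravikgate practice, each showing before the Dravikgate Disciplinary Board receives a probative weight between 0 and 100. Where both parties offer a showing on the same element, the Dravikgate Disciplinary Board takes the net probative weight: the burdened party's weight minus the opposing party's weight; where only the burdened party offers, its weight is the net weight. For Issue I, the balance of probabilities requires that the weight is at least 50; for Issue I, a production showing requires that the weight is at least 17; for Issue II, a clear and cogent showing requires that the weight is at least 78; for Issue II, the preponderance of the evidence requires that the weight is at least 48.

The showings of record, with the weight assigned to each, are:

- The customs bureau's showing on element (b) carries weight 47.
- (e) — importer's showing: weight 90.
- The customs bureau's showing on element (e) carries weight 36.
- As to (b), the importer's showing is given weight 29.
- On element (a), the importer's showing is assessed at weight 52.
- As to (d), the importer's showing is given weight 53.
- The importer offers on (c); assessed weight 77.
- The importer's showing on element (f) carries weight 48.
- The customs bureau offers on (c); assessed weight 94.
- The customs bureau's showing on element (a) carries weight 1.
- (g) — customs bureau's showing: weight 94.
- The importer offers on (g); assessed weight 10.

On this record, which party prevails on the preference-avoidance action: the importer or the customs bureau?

customs bureau

— Issue I —
At Stage I.1 the importer must meet the balance of probabilities (weight is at least 50): on (a) the weight is 52 less the opposing 1 gives net 51, ≥ 50, so (a) meets the standard.
  Stage I.1 carried; the burden shifts to the customs bureau.
At Stage I.2 the customs bureau must meet a production showing (weight is at least 17): on (b) the weight is 47 less the opposing 29 gives net 18, which does reach 17, so (b) meets the standard; on (c) the weight is 94 less the opposing 77 gives net 17, which does reach 17, so (c) meets the standard.
  All elements met at the final stage.
All stages carried — the customs bureau prevails on this issue.
— Issue II —
At Stage II.1 the importer must meet the preponderance of the evidence (weight is at least 48): on (d) the weight is 53, which does reach 48, so (d) meets the standard; on (e) the weight is 90 less the opposing 36 gives net 54, ≥ 48, so (e) meets the standard.
  All elements met. The importer retains the burden for Stage II.2.
At Stage II.2 the importer must meet the preponderance of the evidence (weight is at least 48): on (f) the weight is 48, ≥ 48, so (f) meets the standard.
  Stage II.2 carried; the burden shifts to the customs bureau.
At Stage II.3 the customs bureau must meet a clear and cogent showing (weight is at least 78): on (g) the weight is 94 less the opposing 10 gives net 84, which does reach 78, so (g) meets the standard.
  Stage II.3 carried; the final stage is satisfied.
With every stage satisfied, the customs bureau prevails on this issue.
Per-issue: Issue I → customs bureau; Issue II → customs bureau. The importer must prevail on at least one issue; overall, the customs bureau prevails.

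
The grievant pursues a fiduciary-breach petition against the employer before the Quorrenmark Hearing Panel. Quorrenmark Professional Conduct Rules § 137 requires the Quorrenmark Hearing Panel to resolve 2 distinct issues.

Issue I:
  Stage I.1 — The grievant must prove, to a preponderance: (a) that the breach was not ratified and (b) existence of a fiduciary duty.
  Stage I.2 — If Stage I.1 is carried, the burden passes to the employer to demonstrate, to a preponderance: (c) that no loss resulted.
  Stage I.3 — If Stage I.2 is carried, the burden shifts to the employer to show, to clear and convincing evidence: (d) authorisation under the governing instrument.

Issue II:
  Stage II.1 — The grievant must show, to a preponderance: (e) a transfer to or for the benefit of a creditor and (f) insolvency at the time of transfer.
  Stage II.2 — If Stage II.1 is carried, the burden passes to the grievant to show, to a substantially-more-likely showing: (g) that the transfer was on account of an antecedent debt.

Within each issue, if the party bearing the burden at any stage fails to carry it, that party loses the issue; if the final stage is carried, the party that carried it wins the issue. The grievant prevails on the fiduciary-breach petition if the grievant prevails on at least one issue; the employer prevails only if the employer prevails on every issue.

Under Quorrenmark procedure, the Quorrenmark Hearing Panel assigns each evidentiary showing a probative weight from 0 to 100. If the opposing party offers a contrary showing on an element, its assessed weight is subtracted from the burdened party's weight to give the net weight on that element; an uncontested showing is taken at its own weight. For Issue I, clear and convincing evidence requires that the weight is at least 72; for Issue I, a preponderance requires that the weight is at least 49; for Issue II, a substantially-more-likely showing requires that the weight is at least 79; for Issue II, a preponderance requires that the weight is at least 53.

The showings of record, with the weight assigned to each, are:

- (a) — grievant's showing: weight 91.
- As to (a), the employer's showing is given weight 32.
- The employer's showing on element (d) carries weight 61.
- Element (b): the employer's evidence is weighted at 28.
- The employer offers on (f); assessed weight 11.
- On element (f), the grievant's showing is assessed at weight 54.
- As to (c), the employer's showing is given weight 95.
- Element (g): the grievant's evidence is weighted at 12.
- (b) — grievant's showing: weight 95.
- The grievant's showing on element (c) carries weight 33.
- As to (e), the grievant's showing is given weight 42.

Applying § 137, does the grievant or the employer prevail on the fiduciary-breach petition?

— Issue I —
Stage I.1 (grievant, a preponderance, weight is at least 49): (a) net 91−32=59 ≥ 49 — meets; (b) net 95−28=67 ≥ 49 — meets.
  Stage I.1 carried; the burden shifts to the employer.
Stage I.2 (employer, a preponderance, weight is at least 49): (c) net 95−33=62 ≥ 49 — meets.
  Stage I.2 carried; the burden remains with the employer.
Stage I.3 (employer, clear and convincing evidence, weight is at least 72): (d) 61 < 72 — fails.
  The employer does not carry Stage I.3.
The grievant prevails on this issue.
— Issue II —
At Stage II.1 the grievant must meet a preponderance (weight is at least 53): on (e) the weight is 42, which does not reach 53, so (e) does not meet the standard; on (f) the weight is 54 less the opposing 11 gives net 43, < 53, so (f) does not meet the standard.
  The grievant does not carry Stage II.1.
The analysis ends at Stage II.1; the employer prevails on this issue.
Per-issue: Issue I → grievant; Issue II → employer. The grievant must prevail on at least one issue; overall, the grievant prevails.

grievant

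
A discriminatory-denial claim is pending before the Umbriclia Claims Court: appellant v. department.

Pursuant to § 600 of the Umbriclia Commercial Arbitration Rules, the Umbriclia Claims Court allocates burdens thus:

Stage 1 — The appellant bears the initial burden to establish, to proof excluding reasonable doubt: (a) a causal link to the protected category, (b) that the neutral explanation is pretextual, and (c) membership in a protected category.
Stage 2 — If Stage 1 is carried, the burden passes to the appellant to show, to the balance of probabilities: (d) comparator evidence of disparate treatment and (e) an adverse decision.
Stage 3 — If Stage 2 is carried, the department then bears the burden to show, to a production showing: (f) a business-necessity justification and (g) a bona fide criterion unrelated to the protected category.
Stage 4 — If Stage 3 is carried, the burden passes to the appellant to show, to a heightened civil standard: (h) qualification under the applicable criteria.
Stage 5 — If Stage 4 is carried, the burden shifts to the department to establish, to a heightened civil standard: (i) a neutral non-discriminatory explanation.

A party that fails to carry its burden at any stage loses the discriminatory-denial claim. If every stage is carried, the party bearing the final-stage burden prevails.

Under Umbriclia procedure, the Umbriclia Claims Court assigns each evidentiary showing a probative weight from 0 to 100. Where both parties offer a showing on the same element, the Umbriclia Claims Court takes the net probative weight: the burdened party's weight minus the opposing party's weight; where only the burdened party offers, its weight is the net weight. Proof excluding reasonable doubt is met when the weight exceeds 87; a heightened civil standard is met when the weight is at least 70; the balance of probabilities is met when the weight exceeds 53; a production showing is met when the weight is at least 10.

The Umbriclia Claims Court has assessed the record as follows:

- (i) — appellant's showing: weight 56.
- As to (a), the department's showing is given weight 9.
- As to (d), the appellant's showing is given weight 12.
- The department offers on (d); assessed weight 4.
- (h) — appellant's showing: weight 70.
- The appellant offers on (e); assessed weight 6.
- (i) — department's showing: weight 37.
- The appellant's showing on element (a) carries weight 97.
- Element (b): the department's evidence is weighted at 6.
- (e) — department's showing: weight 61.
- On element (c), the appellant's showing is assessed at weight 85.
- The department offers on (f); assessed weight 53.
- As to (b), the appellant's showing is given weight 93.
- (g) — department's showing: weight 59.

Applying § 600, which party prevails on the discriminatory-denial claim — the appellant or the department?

department

At Stage 1 the appellant must meet proof excluding reasonable doubt (weight exceeds 87): on (a) the weight is 97 less the opposing 9 gives net 88, > 87, so (a) meets the standard; on (b) the weight is 93 less the opposing 6 gives net 87, which does not exceed 87, so (b) does not meet the standard; on (c) the weight is 85, which does not exceed 87, so (c) does not meet the standard.
  The appellant does not carry Stage 1.
The department prevails.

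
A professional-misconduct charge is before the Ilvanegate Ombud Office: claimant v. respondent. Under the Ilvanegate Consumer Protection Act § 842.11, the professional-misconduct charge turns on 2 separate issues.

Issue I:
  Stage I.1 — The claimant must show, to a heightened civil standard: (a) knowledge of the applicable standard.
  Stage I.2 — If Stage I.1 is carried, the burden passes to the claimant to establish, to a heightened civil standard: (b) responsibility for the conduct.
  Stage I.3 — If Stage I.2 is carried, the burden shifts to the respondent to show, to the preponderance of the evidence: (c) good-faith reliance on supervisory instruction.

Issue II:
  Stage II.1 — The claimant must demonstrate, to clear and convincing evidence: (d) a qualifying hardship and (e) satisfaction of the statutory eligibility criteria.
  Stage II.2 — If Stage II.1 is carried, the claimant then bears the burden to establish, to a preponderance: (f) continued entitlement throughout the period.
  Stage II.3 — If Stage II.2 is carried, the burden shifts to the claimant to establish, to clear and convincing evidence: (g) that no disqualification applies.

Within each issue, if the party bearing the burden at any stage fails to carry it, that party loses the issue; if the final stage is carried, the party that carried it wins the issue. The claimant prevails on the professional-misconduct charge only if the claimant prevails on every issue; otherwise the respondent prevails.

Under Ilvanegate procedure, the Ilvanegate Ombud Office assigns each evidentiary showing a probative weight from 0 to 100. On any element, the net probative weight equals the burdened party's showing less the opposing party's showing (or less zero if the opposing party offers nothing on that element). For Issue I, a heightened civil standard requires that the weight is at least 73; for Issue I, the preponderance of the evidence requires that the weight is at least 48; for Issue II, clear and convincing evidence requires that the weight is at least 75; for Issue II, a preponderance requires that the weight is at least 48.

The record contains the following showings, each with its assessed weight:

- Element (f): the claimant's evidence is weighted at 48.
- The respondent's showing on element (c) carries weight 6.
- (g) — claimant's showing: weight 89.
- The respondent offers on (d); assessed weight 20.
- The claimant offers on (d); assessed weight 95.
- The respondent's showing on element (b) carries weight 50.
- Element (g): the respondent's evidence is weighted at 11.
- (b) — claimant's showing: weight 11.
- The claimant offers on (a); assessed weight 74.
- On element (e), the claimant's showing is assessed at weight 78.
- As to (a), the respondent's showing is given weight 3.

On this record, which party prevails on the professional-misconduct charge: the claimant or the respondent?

— Issue I —
Stage I.1 (claimant, a heightened civil standard, weight is at least 73): (a) net 74−3=71 < 73 — fails.
  Stage I.1 not carried; the claimant fails its burden.
The respondent prevails on this issue.
— Issue II —
At Stage II.1 the claimant must meet clear and convincing evidence (weight is at least 75): on (d) the weight is 95 less the opposing 20 gives net 75, ≥ 75, so (d) meets the standard; on (e) the weight is 78, which does reach 75, so (e) meets the standard.
  Stage II.1 carried; the burden remains with the claimant.
At Stage II.2 the claimant must meet a preponderance (weight is at least 48): on (f) the weight is 48, which does reach 48, so (f) meets the standard.
  Stage II.2 carried; the burden remains with the claimant.
At Stage II.3 the claimant must meet clear and convincing evidence (weight is at least 75): on (g) the weight is 89 less the opposing 11 gives net 78, which does reach 75, so (g) meets the standard.
  All elements met at the final stage.
Every stage carried; the claimant prevails on this issue.
Per-issue: Issue I → respondent; Issue II → claimant. The claimant must prevail on every issue; overall, the respondent prevails.

respondent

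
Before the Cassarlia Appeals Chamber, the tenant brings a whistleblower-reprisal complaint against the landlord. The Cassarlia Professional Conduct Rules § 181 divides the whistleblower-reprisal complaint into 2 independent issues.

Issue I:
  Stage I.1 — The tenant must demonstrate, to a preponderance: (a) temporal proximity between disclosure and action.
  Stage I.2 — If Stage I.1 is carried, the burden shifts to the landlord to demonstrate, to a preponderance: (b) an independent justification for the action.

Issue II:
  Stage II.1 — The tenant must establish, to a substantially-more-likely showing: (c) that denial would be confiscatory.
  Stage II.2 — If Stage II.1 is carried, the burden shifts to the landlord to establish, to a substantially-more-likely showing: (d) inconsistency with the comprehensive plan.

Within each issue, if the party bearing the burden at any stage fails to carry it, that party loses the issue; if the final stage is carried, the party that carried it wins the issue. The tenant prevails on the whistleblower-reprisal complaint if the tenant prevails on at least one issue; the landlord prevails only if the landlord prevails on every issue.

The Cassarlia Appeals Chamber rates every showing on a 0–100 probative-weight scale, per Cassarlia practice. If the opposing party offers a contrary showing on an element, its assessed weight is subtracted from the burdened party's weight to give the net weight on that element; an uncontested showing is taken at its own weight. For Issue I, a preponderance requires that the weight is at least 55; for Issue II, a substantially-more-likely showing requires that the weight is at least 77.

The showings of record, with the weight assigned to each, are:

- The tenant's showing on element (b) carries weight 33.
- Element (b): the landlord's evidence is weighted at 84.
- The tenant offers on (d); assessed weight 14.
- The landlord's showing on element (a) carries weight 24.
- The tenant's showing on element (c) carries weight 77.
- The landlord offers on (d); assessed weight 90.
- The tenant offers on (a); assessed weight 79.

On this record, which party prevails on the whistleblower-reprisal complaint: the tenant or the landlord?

— Issue I —
At Stage I.1 the tenant must meet a preponderance (weight is at least 55): on (a) the weight is 79 less the opposing 24 gives net 55, ≥ 55, so (a) meets the standard.
  All elements met. The burden passes to the landlord.
At Stage I.2 the landlord must meet a preponderance (weight is at least 55): on (b) the weight is 84 less the opposing 33 gives net 51, which does not reach 55, so (b) does not meet the standard.
  The landlord does not carry Stage I.2.
The tenant prevails on this issue.
— Issue II —
Stage II.1 (tenant, a substantially-more-likely showing, weight is at least 77): (c) 77 ≥ 77 — meets.
  Stage II.1 is satisfied; the onus moves to the landlord.
Stage II.2 (landlord, a substantially-more-likely showing, weight is at least 77): (d) net 90−14=76 < 77 — fails.
  Stage II.2 not carried; the landlord fails its burden.
So the tenant prevails on this issue.
Per-issue: Issue I → tenant; Issue II → tenant. The tenant must prevail on at least one issue; overall, the tenant prevails.

tenant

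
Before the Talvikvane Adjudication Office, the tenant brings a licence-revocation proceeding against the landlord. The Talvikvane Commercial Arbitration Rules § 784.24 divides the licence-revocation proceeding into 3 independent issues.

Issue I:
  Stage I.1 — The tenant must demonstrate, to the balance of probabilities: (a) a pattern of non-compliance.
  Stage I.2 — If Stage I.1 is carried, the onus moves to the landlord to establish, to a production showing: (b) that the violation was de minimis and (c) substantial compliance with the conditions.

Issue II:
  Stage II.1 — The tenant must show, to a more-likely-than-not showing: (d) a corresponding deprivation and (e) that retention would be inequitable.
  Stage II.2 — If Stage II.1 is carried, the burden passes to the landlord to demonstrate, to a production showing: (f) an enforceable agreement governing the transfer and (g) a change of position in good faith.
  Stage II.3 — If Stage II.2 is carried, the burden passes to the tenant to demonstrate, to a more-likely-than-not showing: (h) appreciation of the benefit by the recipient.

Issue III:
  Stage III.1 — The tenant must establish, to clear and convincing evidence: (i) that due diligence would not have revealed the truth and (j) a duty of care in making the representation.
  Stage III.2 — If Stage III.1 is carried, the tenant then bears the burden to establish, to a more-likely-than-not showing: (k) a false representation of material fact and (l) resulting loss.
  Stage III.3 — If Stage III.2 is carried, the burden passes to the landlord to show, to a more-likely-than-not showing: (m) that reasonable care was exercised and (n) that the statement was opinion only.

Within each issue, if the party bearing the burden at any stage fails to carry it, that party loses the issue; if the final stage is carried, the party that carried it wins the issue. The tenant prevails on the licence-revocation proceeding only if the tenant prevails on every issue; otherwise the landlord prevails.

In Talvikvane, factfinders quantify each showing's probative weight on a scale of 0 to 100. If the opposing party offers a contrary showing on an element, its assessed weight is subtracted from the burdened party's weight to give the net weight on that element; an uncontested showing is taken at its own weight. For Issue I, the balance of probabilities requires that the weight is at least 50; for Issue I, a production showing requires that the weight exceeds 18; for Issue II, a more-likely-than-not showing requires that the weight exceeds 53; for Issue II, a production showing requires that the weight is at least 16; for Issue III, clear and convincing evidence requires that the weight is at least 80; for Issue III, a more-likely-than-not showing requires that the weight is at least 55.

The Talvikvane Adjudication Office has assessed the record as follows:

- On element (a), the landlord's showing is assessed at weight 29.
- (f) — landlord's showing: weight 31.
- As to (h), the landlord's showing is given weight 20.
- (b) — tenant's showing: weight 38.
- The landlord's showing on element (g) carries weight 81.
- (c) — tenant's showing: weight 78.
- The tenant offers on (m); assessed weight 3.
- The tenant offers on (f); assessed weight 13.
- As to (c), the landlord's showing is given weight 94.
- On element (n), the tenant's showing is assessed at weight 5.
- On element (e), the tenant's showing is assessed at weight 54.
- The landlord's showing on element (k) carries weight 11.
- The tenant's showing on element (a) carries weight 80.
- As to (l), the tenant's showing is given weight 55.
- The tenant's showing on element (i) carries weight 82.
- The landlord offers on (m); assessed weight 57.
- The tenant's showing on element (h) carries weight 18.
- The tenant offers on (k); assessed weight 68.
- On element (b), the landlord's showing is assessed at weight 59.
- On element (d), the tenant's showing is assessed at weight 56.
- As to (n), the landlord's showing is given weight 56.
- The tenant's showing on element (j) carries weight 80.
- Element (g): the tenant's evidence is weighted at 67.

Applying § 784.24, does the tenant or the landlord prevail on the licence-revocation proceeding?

— Issue I —
Stage I.1 — burden on tenant; standard: the balance of probabilities (weight is at least 50).
    (a): 80 − 29 = 51 ≥ 50 [met]
  The tenant carries Stage I.1; the landlord now bears the burden.
Stage I.2 — burden on landlord; standard: a production showing (weight exceeds 18).
    (b): 59 − 38 = 21 > 18 [met]
    (c): 94 − 78 = 16 ≤ 18 [not met]
  Stage I.2 not carried; the landlord fails its burden.
The analysis ends at Stage I.2; the tenant prevails on this issue.
— Issue II —
Stage II.1 — burden on tenant; standard: a more-likely-than-not showing (weight exceeds 53).
    (d): 56 > 53 [met]
    (e): 54 > 53 [met]
  Stage II.1 carried; the burden shifts to the landlord.
Stage II.2 — burden on landlord; standard: a production showing (weight is at least 16).
    (f): 31 − 13 = 18 ≥ 16 [met]
    (g): 81 − 67 = 14 < 16 [not met]
  Stage II.2 not carried; the landlord fails its burden.
The tenant prevails on this issue.
— Issue III —
At Stage III.1 the tenant must meet clear and convincing evidence (weight is at least 80): on (i) the weight is 82, which does reach 80, so (i) meets the standard; on (j) the weight is 80, ≥ 80, so (j) meets the standard.
  Stage III.1 is satisfied; the tenant continues to bear the burden.
At Stage III.2 the tenant must meet a more-likely-than-not showing (weight is at least 55): on (k) the weight is 68 less the opposing 11 gives net 57, ≥ 55, so (k) meets the standard; on (l) the weight is 55, which does reach 55, so (l) meets the standard.
  Stage III.2 is satisfied; the onus moves to the landlord.
At Stage III.3 the landlord must meet a more-likely-than-not showing (weight is at least 55): on (m) the weight is 57 less the opposing 3 gives net 54, which does not reach 55, so (m) does not meet the standard; on (n) the weight is 56 less the opposing 5 gives net 51, which does not reach 55, so (n) does not meet the standard.
  Not every element is met, so the landlord fails to carry Stage III.3.
The tenant prevails on this issue.
Per-issue: Issue I → tenant; Issue II → tenant; Issue III → tenant. The tenant must prevail on every issue; overall, the tenant prevails.

tenant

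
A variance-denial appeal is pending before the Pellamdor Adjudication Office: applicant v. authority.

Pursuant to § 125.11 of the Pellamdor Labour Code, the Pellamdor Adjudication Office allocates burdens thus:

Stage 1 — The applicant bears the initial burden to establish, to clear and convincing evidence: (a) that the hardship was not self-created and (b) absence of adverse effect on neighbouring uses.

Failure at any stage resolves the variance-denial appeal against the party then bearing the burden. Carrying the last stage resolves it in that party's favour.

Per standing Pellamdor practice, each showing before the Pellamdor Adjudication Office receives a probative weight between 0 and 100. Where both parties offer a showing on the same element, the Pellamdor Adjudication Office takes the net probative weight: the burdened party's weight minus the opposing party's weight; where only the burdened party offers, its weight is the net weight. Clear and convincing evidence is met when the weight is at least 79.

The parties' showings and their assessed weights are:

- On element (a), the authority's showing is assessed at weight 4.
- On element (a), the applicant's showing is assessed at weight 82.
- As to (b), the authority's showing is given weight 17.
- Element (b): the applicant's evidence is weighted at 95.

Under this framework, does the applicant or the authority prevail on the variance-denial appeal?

authority

Stage 1 — burden on applicant; standard: clear and convincing evidence (weight is at least 79).
    (a): 82 − 4 = 78 < 79 [not met]
    (b): 95 − 17 = 78 < 79 [not met]
  Not every element is met, so the applicant fails to carry Stage 1.
So the authority prevails.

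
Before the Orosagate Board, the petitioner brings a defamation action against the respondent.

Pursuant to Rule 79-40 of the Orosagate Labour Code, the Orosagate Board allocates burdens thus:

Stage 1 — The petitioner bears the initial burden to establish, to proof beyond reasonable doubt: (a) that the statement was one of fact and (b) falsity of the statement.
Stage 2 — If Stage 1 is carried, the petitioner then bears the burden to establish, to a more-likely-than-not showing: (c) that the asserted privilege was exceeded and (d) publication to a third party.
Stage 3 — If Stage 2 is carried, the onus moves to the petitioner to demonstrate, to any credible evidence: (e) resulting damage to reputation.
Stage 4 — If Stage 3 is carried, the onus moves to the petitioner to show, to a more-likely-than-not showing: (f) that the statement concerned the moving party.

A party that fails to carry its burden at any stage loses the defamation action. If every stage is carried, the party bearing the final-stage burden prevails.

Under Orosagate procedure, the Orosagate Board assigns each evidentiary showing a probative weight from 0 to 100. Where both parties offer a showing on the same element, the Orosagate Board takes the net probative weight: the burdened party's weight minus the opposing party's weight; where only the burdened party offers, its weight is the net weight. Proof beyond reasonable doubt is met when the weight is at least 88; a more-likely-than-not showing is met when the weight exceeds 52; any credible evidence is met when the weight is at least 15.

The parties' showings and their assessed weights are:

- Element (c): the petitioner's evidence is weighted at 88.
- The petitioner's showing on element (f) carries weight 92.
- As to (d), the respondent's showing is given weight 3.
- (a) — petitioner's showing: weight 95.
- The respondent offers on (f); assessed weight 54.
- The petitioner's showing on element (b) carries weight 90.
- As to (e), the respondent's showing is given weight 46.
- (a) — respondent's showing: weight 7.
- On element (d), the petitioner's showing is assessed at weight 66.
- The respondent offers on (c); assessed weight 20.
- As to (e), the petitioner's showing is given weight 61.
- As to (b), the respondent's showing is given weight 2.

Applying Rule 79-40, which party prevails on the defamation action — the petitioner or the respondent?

Stage 1 (petitioner, proof beyond reasonable doubt, weight is at least 88): (a) net 95−7=88 ≥ 88 — meets; (b) net 90−2=88 ≥ 88 — meets.
  Stage 1 carried; the burden remains with the petitioner.
Stage 2 (petitioner, a more-likely-than-not showing, weight exceeds 52): (c) net 88−20=68 > 52 — meets; (d) net 66−3=63 > 52 — meets.
  All elements met. The petitioner retains the burden for Stage 3.
Stage 3 (petitioner, any credible evidence, weight is at least 15): (e) net 61−46=15 ≥ 15 — meets.
  Stage 3 is satisfied; the petitioner continues to bear the burden.
Stage 4 (petitioner, a more-likely-than-not showing, weight exceeds 52): (f) net 92−54=38 ≤ 52 — fails.
  The petitioner does not carry Stage 4.
The analysis ends at Stage 4; the respondent prevails.

respondent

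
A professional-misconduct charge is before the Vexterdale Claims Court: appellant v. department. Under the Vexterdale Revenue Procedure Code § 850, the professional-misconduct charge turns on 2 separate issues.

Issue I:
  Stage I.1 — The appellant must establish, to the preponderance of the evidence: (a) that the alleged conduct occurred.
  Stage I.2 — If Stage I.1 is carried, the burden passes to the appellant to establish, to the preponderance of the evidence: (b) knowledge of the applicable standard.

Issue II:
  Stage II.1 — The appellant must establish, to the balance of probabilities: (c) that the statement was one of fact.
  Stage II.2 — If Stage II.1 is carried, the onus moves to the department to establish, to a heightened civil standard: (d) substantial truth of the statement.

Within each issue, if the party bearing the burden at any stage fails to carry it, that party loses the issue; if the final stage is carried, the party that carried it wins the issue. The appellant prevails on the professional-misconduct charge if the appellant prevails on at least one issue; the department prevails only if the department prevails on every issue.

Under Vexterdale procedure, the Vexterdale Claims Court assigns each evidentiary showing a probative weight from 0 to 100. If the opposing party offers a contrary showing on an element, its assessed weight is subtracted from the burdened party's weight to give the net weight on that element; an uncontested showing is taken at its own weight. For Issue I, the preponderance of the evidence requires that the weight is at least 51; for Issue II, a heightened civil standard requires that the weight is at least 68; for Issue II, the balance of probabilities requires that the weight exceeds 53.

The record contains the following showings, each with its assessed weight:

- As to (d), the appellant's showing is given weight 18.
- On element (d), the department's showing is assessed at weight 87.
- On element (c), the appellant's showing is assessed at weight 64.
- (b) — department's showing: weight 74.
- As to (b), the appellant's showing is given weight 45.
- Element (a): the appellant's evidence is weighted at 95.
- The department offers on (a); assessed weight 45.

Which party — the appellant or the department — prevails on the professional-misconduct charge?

department

— Issue I —
At Stage I.1 the appellant must meet the preponderance of the evidence (weight is at least 51): on (a) the weight is 95 less the opposing 45 gives net 50, which does not reach 51, so (a) does not meet the standard.
  Not every element is met, so the appellant fails to carry Stage I.1.
The department prevails on this issue.
— Issue II —
At Stage II.1 the appellant must meet the balance of probabilities (weight exceeds 53): on (c) the weight is 64, > 53, so (c) meets the standard.
  The appellant carries Stage II.1; the department now bears the burden.
At Stage II.2 the department must meet a heightened civil standard (weight is at least 68): on (d) the weight is 87 less the opposing 18 gives net 69, which does reach 68, so (d) meets the standard.
  All elements met at the final stage.
Every stage carried; the department prevails on this issue.
Per-issue: Issue I → department; Issue II → department. The appellant must prevail on at least one issue; overall, the department prevails.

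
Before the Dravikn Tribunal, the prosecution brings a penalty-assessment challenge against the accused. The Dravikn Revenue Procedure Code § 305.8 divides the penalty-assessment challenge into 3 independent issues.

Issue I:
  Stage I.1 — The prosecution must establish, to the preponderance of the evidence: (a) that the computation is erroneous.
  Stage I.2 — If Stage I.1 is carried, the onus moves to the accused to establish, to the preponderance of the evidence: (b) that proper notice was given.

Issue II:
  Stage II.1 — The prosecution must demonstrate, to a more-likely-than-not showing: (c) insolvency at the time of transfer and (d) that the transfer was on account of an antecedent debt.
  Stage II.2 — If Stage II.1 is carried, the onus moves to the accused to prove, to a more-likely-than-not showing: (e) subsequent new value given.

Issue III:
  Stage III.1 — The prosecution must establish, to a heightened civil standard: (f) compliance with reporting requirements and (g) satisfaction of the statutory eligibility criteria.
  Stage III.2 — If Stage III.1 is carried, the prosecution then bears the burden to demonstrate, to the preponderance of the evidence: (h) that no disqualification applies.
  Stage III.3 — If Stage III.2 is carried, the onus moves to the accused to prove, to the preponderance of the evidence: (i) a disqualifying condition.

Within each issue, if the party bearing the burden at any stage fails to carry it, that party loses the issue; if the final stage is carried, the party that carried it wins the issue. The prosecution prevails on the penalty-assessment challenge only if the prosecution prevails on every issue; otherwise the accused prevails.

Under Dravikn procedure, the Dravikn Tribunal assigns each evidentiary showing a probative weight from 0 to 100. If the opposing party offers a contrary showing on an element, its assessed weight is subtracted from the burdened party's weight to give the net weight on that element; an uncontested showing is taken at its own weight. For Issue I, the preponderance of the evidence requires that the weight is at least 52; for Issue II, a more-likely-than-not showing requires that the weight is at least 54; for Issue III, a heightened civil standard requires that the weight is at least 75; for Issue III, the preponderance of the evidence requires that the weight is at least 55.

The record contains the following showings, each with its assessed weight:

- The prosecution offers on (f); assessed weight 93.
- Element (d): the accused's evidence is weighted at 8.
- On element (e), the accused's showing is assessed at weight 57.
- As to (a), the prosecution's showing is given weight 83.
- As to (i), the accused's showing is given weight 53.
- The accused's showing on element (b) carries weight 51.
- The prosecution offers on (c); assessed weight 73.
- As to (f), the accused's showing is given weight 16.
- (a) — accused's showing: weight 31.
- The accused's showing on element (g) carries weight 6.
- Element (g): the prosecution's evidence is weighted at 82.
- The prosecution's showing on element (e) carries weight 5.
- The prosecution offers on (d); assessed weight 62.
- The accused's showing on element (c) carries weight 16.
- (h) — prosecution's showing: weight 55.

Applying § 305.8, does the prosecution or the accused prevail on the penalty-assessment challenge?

prosecution

— Issue I —
Stage I.1 — burden on prosecution; standard: the preponderance of the evidence (weight is at least 52).
    (a): 83 − 31 = 52 ≥ 52 [met]
  Stage I.1 carried; the burden shifts to the accused.
Stage I.2 — burden on accused; standard: the preponderance of the evidence (weight is at least 52).
    (b): 51 < 52 [not met]
  The accused does not carry Stage I.2.
The analysis ends at Stage I.2; the prosecution prevails on this issue.
— Issue II —
At Stage II.1 the prosecution must meet a more-likely-than-not showing (weight is at least 54): on (c) the weight is 73 less the opposing 16 gives net 57, which does reach 54, so (c) meets the standard; on (d) the weight is 62 less the opposing 8 gives net 54, ≥ 54, so (d) meets the standard.
  Stage II.1 carried; the burden shifts to the accused.
At Stage II.2 the accused must meet a more-likely-than-not showing (weight is at least 54): on (e) the weight is 57 less the opposing 5 gives net 52, which does not reach 54, so (e) does not meet the standard.
  Not every element is met, so the accused fails to carry Stage II.2.
The prosecution prevails on this issue.
— Issue III —
Stage III.1 — burden on prosecution; standard: a heightened civil standard (weight is at least 75).
    (f): 93 − 16 = 77 ≥ 75 [met]
    (g): 82 − 6 = 76 ≥ 75 [met]
  All elements met. The prosecution retains the burden for Stage III.2.
Stage III.2 — burden on prosecution; standard: the preponderance of the evidence (weight is at least 55).
    (h): 55 ≥ 55 [met]
  Stage III.2 is satisfied; the onus moves to the accused.
Stage III.3 — burden on accused; standard: the preponderance of the evidence (weight is at least 55).
    (i): 53 < 55 [not met]
  Stage III.3 not carried; the accused fails its burden.
The prosecution prevails on this issue.
Per-issue: Issue I → prosecution; Issue II → prosecution; Issue III → prosecution. The prosecution must prevail on every issue; overall, the prosecution prevails.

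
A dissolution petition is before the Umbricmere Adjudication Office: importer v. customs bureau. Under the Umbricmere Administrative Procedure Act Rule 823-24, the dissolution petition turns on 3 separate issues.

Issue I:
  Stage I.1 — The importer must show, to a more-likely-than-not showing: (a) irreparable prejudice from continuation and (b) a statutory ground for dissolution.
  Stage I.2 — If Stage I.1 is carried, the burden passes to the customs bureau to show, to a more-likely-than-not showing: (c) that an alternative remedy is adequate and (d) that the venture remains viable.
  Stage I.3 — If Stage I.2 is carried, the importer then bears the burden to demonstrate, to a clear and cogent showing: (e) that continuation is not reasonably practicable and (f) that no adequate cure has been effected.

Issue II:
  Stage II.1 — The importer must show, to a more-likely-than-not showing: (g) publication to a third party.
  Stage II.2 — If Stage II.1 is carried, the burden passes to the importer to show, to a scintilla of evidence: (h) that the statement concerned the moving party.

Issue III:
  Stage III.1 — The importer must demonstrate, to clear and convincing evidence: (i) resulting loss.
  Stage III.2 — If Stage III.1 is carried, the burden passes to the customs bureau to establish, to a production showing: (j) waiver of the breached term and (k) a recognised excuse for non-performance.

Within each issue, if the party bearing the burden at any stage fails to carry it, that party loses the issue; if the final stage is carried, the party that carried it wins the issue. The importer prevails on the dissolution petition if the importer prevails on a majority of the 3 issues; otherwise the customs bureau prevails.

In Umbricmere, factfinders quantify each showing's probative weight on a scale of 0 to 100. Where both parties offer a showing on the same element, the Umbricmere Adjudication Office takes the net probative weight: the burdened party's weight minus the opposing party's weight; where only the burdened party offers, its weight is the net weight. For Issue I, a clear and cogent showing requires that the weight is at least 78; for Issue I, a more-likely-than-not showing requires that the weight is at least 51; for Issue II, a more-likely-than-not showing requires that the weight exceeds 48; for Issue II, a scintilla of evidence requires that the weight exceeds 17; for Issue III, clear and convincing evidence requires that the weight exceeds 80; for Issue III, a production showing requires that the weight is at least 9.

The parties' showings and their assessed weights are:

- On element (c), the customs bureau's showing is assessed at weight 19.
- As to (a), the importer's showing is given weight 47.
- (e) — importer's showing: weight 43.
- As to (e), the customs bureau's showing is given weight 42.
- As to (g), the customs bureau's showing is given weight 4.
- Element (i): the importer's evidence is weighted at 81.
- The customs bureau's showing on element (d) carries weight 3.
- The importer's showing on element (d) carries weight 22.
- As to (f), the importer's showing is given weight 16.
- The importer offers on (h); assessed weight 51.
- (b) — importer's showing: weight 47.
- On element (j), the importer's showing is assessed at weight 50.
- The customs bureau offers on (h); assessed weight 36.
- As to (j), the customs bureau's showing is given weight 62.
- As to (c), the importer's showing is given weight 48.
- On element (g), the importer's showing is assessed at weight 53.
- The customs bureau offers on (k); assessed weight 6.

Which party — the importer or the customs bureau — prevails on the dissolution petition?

customs bureau

— Issue I —
At Stage I.1 the importer must meet a more-likely-than-not showing (weight is at least 51): on (a) the weight is 47, < 51, so (a) does not meet the standard; on (b) the weight is 47, which does not reach 51, so (b) does not meet the standard.
  Not every element is met, so the importer fails to carry Stage I.1.
The analysis ends at Stage I.1; the customs bureau prevails on this issue.
— Issue II —
Stage II.1 (importer, a more-likely-than-not showing, weight exceeds 48): (g) net 53−4=49 > 48 — meets.
  All elements met. The importer retains the burden for Stage II.2.
Stage II.2 (importer, a scintilla of evidence, weight exceeds 17): (h) net 51−36=15 ≤ 17 — fails.
  Stage II.2 not carried; the importer fails its burden.
The customs bureau prevails on this issue.
— Issue III —
Stage III.1 — burden on importer; standard: clear and convincing evidence (weight exceeds 80).
    (i): 81 > 80 [met]
  Stage III.1 is satisfied; the onus moves to the customs bureau.
Stage III.2 — burden on customs bureau; standard: a production showing (weight is at least 9).
    (j): 62 − 50 = 12 ≥ 9 [met]
    (k): 6 < 9 [not met]
  Stage III.2 not carried; the customs bureau fails its burden.
The importer prevails on this issue.
Per-issue: Issue I → customs bureau; Issue II → customs bureau; Issue III → importer. The importer must prevail on a majority of issues; overall, the customs bureau prevails.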